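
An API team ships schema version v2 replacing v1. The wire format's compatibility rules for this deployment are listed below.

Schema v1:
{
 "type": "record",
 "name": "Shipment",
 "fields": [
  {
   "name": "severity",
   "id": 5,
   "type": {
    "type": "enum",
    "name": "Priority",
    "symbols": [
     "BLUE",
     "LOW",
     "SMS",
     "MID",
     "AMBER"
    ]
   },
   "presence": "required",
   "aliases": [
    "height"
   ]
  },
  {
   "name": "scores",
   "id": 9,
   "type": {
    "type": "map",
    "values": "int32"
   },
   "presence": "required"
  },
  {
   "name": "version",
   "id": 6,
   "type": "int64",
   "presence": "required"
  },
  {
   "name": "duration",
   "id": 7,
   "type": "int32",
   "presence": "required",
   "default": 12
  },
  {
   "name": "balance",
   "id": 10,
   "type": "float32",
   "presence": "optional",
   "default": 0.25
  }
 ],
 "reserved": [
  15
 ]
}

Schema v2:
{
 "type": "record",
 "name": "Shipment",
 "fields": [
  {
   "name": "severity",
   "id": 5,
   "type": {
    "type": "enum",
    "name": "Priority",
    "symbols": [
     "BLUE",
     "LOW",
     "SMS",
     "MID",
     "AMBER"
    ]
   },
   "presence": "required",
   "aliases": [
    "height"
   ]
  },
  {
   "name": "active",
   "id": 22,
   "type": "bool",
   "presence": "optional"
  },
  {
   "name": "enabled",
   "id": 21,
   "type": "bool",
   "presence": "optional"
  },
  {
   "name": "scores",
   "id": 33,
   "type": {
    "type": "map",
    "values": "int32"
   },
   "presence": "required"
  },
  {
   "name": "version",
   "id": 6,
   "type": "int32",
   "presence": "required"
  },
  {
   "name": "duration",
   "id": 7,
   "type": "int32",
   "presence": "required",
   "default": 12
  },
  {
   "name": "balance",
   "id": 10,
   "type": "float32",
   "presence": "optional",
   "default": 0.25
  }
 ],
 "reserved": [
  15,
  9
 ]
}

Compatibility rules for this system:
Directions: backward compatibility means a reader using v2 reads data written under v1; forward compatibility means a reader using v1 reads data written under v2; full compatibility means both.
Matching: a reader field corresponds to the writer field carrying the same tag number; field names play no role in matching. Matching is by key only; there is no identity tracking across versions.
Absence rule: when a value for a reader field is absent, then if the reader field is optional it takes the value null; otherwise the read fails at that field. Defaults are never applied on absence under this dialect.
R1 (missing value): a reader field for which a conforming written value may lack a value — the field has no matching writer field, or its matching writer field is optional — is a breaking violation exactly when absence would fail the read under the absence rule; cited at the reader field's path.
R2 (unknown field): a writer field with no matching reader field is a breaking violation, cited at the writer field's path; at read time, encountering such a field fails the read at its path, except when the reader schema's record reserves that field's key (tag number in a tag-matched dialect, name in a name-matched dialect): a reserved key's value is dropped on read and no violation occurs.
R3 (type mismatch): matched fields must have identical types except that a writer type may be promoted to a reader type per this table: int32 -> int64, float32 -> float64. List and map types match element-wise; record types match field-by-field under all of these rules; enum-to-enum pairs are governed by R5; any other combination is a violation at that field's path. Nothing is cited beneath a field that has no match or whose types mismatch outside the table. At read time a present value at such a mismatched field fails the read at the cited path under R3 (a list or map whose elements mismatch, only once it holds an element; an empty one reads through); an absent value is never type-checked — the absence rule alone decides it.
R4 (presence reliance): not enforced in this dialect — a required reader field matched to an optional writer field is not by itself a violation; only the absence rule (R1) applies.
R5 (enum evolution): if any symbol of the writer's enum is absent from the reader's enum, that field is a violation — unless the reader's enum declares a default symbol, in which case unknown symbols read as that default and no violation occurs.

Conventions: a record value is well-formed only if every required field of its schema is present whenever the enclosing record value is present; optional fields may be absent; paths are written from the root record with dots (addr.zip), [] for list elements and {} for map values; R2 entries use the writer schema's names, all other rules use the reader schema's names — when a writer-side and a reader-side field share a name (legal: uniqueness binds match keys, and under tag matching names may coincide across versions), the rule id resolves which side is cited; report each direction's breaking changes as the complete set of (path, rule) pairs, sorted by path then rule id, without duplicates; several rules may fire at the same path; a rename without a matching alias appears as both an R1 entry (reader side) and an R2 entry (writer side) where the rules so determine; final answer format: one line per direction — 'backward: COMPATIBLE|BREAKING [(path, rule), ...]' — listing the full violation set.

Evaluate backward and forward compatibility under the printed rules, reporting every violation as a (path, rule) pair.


each type pair in Shipment: writer, then reader
backward for Shipment (reader v2, writer v1):
  writer required, Priority -> Priority: reader severity maps from writer severity
  no writer field matches reader active
  no writer field matches reader enabled
  no writer field matches reader scores
  writer required, int64 -> int32: reader version maps from writer version
  writer required, int32 -> int32: reader duration maps from writer duration
  writer optional, float32 -> float32: reader balance maps from writer balance
  leftover writer field: scores
  violation R1 at scores
  violation R3 at version
  => backward: BREAKING (2)
forward for Shipment (reader v1, writer v2):
  writer required, Priority -> Priority: reader severity maps from writer severity
  no writer field matches reader scores
  writer required, int32 -> int64: reader version maps from writer version
  writer required, int32 -> int32: reader duration maps from writer duration
  writer optional, float32 -> float32: reader balance maps from writer balance
  leftover writer field: active
  leftover writer field: enabled
  leftover writer field: scores
  violation R2 at active
  violation R2 at enabled
  violation R1 at scores
  violation R2 at scores
  => forward: BREAKING (4)

backward: BREAKING [(scores, R1), (version, R3)]; forward: BREAKING [(active, R2), (enabled, R2), (scores, R1), (scores, R2)]


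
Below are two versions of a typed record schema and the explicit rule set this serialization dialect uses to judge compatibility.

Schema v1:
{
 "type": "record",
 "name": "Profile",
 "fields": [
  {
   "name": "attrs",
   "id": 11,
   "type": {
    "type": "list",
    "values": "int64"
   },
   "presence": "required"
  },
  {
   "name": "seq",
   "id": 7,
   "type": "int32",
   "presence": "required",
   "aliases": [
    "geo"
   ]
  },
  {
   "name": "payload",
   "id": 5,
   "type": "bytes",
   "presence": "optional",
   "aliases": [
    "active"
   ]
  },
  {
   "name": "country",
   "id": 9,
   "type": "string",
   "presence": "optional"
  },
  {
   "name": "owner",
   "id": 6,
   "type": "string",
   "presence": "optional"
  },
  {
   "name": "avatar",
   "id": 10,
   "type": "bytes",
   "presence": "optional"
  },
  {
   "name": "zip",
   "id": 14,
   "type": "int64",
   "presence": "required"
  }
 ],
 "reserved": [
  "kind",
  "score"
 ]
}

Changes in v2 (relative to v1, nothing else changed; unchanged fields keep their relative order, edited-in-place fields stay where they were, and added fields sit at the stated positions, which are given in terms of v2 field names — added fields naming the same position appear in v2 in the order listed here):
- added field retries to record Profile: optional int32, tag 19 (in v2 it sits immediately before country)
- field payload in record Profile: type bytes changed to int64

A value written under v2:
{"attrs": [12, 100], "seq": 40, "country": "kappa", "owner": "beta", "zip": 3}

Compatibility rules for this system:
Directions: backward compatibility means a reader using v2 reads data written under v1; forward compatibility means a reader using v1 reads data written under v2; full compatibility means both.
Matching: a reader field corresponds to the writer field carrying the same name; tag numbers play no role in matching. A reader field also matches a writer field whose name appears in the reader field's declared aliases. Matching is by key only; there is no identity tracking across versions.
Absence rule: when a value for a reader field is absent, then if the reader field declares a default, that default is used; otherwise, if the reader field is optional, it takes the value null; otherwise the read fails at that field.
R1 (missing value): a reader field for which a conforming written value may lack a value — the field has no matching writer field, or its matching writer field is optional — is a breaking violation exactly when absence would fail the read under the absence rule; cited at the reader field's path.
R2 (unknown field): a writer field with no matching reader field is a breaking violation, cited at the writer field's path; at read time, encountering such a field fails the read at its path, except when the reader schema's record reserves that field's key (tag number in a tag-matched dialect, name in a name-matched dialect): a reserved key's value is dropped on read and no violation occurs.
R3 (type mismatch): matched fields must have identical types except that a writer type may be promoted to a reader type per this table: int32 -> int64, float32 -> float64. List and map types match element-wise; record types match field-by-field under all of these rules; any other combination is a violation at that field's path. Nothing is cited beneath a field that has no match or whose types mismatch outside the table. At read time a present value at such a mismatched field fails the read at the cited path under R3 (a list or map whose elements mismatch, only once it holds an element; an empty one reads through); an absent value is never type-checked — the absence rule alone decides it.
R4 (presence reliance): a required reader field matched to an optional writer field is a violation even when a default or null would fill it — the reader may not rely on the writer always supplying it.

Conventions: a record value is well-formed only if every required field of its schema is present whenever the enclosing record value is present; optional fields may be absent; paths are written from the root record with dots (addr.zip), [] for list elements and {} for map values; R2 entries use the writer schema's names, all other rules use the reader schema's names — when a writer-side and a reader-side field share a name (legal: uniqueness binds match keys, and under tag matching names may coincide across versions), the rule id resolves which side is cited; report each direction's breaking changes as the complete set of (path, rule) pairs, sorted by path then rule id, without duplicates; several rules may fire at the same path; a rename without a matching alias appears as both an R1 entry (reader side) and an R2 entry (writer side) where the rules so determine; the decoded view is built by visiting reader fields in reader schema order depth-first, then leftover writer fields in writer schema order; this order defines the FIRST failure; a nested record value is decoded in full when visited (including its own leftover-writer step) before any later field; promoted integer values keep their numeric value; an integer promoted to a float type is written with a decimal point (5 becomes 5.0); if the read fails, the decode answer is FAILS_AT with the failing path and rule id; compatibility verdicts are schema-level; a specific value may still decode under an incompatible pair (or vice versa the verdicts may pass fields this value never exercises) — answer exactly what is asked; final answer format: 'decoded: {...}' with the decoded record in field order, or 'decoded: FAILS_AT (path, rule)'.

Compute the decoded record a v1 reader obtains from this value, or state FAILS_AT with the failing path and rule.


decoded: {"attrs": [12, 100], "seq": 40, "payload": null, "country": "kappa", "owner": "beta", "avatar": null, "zip": 3}

each type pair in Profile: writer, then reader
decode (reader v1):
  attrs := [12, 100]
  seq := 40
  payload := null (absent, optional -> null)
  country := "kappa"
  owner := "beta"
  avatar := null (absent, optional -> null)
  zip := 3
  => decoded: {"attrs": [12, 100], "seq": 40, "payload": null, "country": "kappa", "owner": "beta", "avatar": null, "zip": 3}
checking off the Profile differences that do not matter here:
  added field retries to record Profile: optional int32, tag 19 (in v2 it sits immediately before country) -> changes Profile's schema-level verdicts only — the decode of this value is the same
  field payload in record Profile: type bytes changed to int64 -> changes Profile's schema-level verdicts only — the decode of this value is the same


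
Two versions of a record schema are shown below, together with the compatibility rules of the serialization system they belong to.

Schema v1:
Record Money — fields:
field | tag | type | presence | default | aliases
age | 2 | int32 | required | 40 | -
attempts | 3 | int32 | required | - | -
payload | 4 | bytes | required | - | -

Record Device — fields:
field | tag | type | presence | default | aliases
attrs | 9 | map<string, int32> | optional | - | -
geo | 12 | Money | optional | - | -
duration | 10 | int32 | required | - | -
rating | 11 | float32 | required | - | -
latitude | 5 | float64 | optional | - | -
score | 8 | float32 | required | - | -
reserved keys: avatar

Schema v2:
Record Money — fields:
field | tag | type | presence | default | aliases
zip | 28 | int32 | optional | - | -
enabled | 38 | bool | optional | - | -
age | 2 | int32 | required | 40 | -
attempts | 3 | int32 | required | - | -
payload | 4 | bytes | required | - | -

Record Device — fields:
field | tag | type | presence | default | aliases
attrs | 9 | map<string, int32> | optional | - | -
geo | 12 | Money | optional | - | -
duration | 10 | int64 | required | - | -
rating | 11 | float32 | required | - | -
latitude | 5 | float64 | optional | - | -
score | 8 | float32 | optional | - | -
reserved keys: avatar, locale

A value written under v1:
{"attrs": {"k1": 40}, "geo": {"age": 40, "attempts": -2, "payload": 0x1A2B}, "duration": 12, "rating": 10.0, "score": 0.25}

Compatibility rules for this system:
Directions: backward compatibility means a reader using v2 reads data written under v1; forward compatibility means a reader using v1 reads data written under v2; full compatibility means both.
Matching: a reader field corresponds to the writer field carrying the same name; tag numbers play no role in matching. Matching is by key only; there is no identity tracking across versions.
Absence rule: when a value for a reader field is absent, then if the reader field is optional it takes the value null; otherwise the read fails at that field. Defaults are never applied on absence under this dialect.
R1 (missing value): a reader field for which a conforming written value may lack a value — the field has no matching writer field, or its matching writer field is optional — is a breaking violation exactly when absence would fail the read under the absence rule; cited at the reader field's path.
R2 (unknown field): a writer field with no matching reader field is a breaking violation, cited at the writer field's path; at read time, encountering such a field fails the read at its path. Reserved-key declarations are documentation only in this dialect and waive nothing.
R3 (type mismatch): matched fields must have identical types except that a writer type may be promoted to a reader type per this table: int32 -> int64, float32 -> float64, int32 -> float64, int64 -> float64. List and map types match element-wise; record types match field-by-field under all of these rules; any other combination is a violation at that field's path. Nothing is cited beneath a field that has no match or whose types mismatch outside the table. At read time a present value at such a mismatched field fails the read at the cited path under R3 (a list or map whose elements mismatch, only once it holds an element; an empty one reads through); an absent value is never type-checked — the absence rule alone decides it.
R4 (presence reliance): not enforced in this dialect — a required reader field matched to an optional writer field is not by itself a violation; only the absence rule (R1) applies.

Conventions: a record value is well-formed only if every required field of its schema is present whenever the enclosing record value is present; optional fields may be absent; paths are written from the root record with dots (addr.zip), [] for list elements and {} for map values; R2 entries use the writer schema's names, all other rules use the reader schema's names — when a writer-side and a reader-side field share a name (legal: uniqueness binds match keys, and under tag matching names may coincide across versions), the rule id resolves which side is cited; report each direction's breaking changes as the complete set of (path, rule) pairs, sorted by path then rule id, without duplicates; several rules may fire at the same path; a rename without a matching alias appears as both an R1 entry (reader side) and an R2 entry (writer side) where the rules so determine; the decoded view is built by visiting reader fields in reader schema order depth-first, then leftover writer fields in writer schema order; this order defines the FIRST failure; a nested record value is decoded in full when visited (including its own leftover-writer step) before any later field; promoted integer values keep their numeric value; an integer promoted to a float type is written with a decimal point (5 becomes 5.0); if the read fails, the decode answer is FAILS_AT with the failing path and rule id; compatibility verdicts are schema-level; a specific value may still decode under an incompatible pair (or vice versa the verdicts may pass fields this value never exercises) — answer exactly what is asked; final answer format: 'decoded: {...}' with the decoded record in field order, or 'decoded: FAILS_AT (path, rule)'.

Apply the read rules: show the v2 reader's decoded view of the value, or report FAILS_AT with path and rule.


in Device below, arrows point writer -> reader
migrating the Device value to v2:
  attrs := {"k1": 40}
  geo.zip := null (not supplied -> null)
  geo.enabled := null (not supplied -> null)
  geo.age := 40
  geo.attempts := -2
  geo.payload := 0x1A2B
  duration := 12 (int32 -> int64)
  rating := 10.0
  latitude := null (not supplied -> null)
  score := 0.25
  => decoded: {"attrs": {"k1": 40}, "geo": {"zip": null, "enabled": null, "age": 40, "attempts": -2, "payload": 0x1A2B}, "duration": 12, "rating": 10.0, "latitude": null, "score": 0.25}
checking off the Device differences that do not matter here:
  field score in record Device: required changed to optional -> a verdict-level change on Device — the shown value reads the same
  field duration in record Device: type int32 changed to int64 -> a verdict-level change on Device — the shown value reads the same

decoded: {"attrs": {"k1": 40}, "geo": {"zip": null, "enabled": null, "age": 40, "attempts": -2, "payload": 0x1A2B}, "duration": 12, "rating": 10.0, "latitude": null, "score": 0.25}


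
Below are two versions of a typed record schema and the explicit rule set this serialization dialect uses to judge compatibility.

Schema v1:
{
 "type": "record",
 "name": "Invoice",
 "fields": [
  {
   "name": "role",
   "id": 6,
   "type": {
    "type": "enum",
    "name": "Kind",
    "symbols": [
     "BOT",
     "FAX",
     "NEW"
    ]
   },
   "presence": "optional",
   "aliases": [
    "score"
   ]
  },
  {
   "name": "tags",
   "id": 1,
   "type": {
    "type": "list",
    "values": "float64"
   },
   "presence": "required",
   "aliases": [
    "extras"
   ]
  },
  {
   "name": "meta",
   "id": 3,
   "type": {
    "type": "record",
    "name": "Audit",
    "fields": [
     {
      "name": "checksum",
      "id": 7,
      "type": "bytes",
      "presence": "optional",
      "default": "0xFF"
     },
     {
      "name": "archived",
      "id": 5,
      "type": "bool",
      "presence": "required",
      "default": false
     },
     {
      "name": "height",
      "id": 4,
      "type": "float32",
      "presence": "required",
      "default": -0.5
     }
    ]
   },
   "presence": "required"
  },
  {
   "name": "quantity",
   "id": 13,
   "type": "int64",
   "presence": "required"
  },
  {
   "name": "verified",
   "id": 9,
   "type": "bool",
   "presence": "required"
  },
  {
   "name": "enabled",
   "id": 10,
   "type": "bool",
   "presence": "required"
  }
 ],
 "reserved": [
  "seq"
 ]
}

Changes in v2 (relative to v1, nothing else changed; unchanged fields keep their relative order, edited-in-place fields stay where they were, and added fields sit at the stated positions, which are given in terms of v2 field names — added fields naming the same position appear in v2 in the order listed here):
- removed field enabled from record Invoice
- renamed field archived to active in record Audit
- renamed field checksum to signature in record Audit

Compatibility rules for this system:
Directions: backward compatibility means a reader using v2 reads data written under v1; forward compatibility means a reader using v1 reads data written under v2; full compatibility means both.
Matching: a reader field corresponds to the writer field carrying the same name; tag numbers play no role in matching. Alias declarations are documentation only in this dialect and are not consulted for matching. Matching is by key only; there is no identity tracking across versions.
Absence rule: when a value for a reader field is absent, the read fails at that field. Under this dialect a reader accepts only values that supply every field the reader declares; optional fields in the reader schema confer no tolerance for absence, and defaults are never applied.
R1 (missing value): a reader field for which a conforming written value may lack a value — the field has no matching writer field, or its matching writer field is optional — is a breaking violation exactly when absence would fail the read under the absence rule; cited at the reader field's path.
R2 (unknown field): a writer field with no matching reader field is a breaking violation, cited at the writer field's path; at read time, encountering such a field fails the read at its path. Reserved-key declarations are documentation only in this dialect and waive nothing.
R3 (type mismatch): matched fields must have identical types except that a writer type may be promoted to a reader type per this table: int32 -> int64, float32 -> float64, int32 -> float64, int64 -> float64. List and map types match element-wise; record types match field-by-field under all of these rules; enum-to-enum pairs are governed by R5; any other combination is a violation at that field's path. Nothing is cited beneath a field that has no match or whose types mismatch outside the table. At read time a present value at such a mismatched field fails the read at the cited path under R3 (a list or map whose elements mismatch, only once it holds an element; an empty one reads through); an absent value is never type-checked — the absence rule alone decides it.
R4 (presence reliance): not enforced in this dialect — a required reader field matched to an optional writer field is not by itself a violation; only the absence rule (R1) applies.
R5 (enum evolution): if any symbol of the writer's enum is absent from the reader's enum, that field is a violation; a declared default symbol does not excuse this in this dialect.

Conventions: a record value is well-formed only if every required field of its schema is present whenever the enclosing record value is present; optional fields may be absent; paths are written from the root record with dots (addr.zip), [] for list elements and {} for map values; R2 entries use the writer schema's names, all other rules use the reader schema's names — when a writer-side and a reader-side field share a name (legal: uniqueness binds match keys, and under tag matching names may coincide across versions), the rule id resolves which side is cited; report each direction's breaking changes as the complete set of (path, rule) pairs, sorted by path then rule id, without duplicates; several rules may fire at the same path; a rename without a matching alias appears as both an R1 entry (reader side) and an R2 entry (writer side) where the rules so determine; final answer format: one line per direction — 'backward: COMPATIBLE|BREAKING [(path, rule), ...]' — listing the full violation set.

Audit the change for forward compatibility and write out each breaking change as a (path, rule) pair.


the writer's type comes first in each Invoice pair
forward analysis of Invoice with v1 as reader and v2 as writer:
  role: paired with writer role (Kind -> Kind; writer optional)
  tags: paired with writer tags (list<float64> -> list<float64>; writer required)
  meta: paired with writer meta (Audit -> Audit; writer required)
  quantity: paired with writer quantity (int64 -> int64; writer required)
  verified: paired with writer verified (bool -> bool; writer required)
  enabled: no writer match
  meta.checksum: no writer match
  meta.archived: no writer match
  meta.height: paired with writer meta.height (float32 -> float32; writer required)
  meta.signature (writer side), unknown to reader
  meta.active (writer side), unknown to reader
  breaking: (enabled, R1)
  breaking: (meta.active, R2)
  breaking: (meta.archived, R1)
  breaking: (meta.checksum, R1)
  breaking: (meta.signature, R2)
  breaking: (role, R1)
  => 6 violation(s): forward is BREAKING for Invoice

forward: BREAKING [(enabled, R1), (meta.active, R2), (meta.archived, R1), (meta.checksum, R1), (meta.signature, R2), (role, R1)]


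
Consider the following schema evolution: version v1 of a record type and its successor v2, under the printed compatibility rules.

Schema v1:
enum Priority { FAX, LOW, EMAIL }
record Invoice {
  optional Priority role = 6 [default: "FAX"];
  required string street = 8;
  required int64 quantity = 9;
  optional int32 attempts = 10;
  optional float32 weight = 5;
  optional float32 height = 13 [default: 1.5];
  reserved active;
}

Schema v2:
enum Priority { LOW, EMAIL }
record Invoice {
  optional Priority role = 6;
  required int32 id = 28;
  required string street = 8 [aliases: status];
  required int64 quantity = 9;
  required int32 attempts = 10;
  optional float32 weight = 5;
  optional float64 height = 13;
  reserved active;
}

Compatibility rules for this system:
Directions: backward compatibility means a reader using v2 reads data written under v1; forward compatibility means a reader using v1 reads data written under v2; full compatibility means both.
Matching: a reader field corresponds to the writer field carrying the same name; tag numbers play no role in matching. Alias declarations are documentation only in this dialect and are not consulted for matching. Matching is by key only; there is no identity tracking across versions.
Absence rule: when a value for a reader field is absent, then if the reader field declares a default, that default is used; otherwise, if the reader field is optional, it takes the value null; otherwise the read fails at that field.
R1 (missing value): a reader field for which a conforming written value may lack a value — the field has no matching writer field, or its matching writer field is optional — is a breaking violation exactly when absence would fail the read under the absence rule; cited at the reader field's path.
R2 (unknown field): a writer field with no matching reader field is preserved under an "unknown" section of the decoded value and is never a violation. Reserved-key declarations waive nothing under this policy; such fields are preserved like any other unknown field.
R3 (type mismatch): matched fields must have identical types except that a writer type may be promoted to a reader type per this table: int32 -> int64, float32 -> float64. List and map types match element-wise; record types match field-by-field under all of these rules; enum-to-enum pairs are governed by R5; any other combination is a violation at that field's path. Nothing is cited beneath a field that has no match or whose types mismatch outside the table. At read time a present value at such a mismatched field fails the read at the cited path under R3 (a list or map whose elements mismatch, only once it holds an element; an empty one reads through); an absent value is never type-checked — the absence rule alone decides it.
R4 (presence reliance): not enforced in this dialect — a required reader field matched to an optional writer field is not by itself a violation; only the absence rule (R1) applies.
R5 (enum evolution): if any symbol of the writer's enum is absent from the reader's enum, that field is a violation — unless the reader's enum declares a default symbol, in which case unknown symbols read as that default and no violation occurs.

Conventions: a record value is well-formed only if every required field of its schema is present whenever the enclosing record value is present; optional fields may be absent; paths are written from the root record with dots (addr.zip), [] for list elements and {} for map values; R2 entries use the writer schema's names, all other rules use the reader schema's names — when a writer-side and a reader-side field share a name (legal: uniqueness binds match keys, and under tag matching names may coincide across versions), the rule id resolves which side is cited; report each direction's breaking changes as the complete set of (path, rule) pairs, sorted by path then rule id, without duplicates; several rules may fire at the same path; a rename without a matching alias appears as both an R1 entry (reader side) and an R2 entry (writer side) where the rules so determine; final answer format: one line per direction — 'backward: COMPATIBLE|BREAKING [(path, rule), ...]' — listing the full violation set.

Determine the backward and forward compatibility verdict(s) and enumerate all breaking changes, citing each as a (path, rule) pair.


backward: BREAKING [(attempts, R1), (id, R1), (role, R5)]; forward: BREAKING [(height, R3)]

in Invoice below, arrows point writer -> reader
backward pass over Invoice, reader schema v2, writer schema v1:
  writer optional, Priority -> Priority: reader role maps from writer role
  id has no writer counterpart
  writer required, string -> string: reader street maps from writer street
  writer required, int64 -> int64: reader quantity maps from writer quantity
  writer optional, int32 -> int32: reader attempts maps from writer attempts
  writer optional, float32 -> float32: reader weight maps from writer weight
  writer optional, float32 -> float64: reader height maps from writer height
  R1 fires at attempts
  R1 fires at id
  R5 fires at role
  => backward verdict for Invoice: BREAKING, 3 violation(s)
forward pass over Invoice, reader schema v1, writer schema v2:
  writer optional, Priority -> Priority: reader role maps from writer role
  writer required, string -> string: reader street maps from writer street
  writer required, int64 -> int64: reader quantity maps from writer quantity
  writer required, int32 -> int32: reader attempts maps from writer attempts
  writer optional, float32 -> float32: reader weight maps from writer weight
  writer optional, float64 -> float32: reader height maps from writer height
  id (writer side), unknown to reader
  R3 fires at height
  => forward verdict for Invoice: BREAKING, 1 violation(s)


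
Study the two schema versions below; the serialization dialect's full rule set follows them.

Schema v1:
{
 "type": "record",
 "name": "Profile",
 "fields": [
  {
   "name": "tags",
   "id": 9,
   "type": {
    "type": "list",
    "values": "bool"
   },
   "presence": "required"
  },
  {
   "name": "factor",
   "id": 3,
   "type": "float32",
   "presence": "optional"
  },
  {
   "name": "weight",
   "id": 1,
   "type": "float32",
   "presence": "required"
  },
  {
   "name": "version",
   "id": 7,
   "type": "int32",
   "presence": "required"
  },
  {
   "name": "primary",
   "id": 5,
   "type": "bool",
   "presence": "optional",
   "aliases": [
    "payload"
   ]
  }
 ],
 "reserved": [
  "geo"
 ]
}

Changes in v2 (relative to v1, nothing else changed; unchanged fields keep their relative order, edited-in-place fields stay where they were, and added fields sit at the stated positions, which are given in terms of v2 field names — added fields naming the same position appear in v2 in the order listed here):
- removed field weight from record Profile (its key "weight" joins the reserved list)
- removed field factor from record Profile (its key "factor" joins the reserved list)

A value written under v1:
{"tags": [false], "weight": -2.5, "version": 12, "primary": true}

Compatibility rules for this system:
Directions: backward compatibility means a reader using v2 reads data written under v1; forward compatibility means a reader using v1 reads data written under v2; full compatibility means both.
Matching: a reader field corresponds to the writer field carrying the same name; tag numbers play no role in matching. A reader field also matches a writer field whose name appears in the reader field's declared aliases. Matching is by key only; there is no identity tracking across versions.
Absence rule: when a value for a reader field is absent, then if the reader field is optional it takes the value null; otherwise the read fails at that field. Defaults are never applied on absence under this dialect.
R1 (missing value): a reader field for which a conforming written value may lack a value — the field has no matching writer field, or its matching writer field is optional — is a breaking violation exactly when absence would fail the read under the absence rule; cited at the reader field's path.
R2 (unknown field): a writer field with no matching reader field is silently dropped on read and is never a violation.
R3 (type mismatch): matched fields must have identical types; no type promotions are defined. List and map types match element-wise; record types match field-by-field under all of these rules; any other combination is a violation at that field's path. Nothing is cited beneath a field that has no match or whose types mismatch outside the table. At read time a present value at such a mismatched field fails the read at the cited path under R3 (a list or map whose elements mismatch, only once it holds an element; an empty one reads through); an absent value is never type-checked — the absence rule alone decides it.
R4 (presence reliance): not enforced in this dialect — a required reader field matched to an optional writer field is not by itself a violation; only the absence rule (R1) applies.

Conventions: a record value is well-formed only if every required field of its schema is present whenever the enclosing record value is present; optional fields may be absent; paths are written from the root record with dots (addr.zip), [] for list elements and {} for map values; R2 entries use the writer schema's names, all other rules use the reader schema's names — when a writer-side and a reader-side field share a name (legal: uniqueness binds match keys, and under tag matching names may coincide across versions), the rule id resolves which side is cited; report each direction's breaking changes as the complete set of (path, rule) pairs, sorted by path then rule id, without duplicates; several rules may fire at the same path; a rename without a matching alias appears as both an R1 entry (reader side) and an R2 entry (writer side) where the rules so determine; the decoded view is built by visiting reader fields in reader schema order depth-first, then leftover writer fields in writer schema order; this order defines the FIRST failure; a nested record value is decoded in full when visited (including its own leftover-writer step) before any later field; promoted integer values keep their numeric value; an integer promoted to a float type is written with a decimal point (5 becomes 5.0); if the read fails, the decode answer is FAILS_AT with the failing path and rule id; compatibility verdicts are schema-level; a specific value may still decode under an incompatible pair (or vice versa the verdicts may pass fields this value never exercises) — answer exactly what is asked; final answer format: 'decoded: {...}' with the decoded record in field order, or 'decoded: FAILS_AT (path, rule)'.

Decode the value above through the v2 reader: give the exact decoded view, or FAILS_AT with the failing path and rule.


decoded: {"tags": [false], "version": 12, "primary": true}

the writer's type comes first in each Profile pair
decode walk for Profile under reader schema v2:
  tags := [false]
  version := 12
  primary := true
  writer weight: unknown -> dropped
  => decoded: {"tags": [false], "version": 12, "primary": true}


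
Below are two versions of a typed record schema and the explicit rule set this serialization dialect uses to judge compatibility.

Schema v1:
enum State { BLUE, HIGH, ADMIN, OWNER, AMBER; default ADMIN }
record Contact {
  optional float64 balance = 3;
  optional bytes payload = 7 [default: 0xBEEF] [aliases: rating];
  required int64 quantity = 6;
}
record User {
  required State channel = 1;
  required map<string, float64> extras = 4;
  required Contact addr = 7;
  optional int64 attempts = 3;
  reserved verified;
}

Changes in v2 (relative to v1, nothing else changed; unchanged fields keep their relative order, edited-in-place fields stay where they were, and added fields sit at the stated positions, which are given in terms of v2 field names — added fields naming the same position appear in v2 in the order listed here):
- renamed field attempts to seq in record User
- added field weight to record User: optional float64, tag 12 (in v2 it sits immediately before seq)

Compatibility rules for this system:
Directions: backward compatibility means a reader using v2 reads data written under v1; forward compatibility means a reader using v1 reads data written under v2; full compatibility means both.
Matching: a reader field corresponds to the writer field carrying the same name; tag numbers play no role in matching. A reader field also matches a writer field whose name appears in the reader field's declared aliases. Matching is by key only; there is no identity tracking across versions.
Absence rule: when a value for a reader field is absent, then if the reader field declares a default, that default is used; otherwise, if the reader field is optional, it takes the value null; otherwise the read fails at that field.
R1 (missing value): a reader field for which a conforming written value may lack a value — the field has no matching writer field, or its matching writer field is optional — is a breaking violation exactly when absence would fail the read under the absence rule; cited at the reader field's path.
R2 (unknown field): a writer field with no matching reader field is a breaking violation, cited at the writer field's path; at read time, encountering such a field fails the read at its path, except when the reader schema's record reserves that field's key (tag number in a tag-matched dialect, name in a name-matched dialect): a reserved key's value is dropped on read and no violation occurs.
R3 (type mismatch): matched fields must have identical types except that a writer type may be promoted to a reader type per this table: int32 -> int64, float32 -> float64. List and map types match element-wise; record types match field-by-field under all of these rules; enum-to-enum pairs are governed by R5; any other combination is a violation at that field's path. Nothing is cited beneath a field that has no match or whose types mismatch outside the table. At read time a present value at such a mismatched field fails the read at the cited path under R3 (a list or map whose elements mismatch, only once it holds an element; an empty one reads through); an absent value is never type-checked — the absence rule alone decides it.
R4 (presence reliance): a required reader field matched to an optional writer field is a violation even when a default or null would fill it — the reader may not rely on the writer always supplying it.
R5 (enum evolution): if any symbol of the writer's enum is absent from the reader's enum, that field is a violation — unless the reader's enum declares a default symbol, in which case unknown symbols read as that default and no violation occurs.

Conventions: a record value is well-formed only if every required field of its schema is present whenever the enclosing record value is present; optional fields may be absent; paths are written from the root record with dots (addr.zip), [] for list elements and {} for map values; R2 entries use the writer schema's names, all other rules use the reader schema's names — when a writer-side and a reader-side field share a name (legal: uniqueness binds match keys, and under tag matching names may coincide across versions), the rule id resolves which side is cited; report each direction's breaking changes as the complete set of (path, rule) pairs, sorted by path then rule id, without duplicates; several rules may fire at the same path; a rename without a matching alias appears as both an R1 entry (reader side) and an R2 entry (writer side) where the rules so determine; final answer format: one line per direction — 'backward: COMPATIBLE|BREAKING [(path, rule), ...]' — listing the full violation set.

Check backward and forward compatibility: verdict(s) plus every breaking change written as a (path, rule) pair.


backward: BREAKING [(attempts, R2)]; forward: BREAKING [(seq, R2), (weight, R2)]

the writer's type comes first in each User pair
backward analysis of User with v2 as reader and v1 as writer:
  channel: paired with writer channel (State -> State; writer required)
  extras: paired with writer extras (map<string, float64> -> map<string, float64>; writer required)
  addr: paired with writer addr (Contact -> Contact; writer required)
  no writer field matches reader weight
  no writer field matches reader seq
  attempts (writer side), unknown to reader
  addr.balance: paired with writer addr.balance (float64 -> float64; writer optional)
  addr.payload: paired with writer addr.payload (bytes -> bytes; writer optional)
  addr.quantity: paired with writer addr.quantity (int64 -> int64; writer required)
  violation R2 at attempts
  => backward: BREAKING (1)
forward analysis of User with v1 as reader and v2 as writer:
  channel: paired with writer channel (State -> State; writer required)
  extras: paired with writer extras (map<string, float64> -> map<string, float64>; writer required)
  addr: paired with writer addr (Contact -> Contact; writer required)
  no writer field matches reader attempts
  weight (writer side), unknown to reader
  seq (writer side), unknown to reader
  addr.balance: paired with writer addr.balance (float64 -> float64; writer optional)
  addr.payload: paired with writer addr.payload (bytes -> bytes; writer optional)
  addr.quantity: paired with writer addr.quantity (int64 -> int64; writer required)
  violation R2 at seq
  violation R2 at weight
  => forward: BREAKING (2)
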